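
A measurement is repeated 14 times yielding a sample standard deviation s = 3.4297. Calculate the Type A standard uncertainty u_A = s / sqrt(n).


u_A = s / sqrt(n)
u_A = 3.4297 / sqrt(14)
u_A = 3.4297 / 3.7416574
u_A = 0.9166

0.9166


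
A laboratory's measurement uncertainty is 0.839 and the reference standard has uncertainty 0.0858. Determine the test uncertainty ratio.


TUR = u_lab / u_ref
= 0.839 / 0.0858
= 9.7786

9.7786


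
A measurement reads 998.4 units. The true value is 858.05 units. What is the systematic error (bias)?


Systematic error = measured - true
= 998.4 - 858.05
= 140.3500

140.3500


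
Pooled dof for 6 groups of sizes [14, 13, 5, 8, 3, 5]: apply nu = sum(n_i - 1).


nu = sum_i (n_i - 1)
nu = ((14 - 1) + (13 - 1) + (5 - 1) + (8 - 1) + (3 - 1) + (5 - 1))
nu = 13 + 12 + 4 + 7 + 2 + 4
nu = 42

42


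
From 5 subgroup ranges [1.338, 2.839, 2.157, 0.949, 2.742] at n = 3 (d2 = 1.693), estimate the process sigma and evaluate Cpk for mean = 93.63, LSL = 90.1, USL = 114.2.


R_bar = (1.338 + 2.839 + 2.157 + 0.949 + 2.742) / 5 = 2.005
sigma = R_bar / d2 = 2.005 / 1.693 = 1.1842882
Cp = (USL - LSL)/(6*sigma) = (114.2 - 90.1)/(6*1.1842882) = 3.3916
Cpu = (114.2 - 93.63)/(3*1.1842882) = 5.7897
Cpl = (93.63 - 90.1)/(3*1.1842882) = 0.9936
Cpk = min(Cpu, Cpl) = 0.9936

0.9936


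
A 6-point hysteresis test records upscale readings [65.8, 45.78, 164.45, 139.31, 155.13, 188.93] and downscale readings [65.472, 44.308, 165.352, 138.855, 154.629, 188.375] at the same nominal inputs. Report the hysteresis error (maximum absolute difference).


|65.8 - 65.472| = 0.3280
|45.78 - 44.308| = 1.4720
|164.45 - 165.352| = 0.9020
|139.31 - 138.855| = 0.4550
|155.13 - 154.629| = 0.5010
|188.93 - 188.375| = 0.5550
hysteresis = max(diffs) = 1.4720

1.4720


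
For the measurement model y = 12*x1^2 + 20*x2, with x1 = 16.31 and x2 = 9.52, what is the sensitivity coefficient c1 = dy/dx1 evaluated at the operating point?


y = 12*x1^2 + 20*x2
dy/dx1 = 2*12*x1
Evaluate at x1 = 16.31: c1 = 24 * 16.31
c1 = 391.4400

391.4400


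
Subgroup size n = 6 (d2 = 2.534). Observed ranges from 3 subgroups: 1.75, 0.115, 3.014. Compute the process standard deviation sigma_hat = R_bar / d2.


R_bar = (1.75 + 0.115 + 3.014) / 3
R_bar = 4.879 / 3 = 1.6263333
sigma_hat = R_bar / d2 = 1.6263333 / 2.534 = 0.6418

0.6418


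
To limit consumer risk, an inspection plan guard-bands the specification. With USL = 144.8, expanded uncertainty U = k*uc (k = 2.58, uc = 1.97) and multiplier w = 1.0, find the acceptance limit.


U = k * uc = 2.58 * 1.97 = 5.0826
guard band g = w * U = 1.0 * 5.0826 = 5.0826
AL = USL - g = 144.8 - 5.0826
AL = 139.7174

139.7174


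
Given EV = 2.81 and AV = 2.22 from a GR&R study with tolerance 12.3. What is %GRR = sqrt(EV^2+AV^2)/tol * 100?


GRR = sqrt(EV^2 + AV^2) = sqrt(2.81^2 + 2.22^2) = 3.5811311
%GRR = GRR / tol * 100 = 3.5811311 / 12.3 * 100
%GRR = 29.1149

29.1149


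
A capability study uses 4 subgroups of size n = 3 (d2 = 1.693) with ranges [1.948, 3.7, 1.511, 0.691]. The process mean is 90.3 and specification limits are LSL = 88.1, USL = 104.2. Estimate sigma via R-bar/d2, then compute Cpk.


R_bar = (1.948 + 3.7 + 1.511 + 0.691) / 4 = 1.9625
sigma = R_bar / d2 = 1.9625 / 1.693 = 1.1591849
Cp = (USL - LSL)/(6*sigma) = (104.2 - 88.1)/(6*1.1591849) = 2.3148
Cpu = (104.2 - 90.3)/(3*1.1591849) = 3.9971
Cpl = (90.3 - 88.1)/(3*1.1591849) = 0.6326
Cpk = min(Cpu, Cpl) = 0.6326

0.6326


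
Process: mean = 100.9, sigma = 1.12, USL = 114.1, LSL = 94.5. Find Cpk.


Cpu = (USL - mean) / (3*sigma) = (114.1 - 100.9) / (3*1.12) = 3.9286
Cpl = (mean - LSL) / (3*sigma) = (100.9 - 94.5) / (3*1.12) = 1.9048
Cpk = min(Cpu, Cpl) = 1.9048

1.9048


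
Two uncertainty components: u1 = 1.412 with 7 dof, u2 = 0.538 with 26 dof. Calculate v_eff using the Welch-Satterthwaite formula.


uc = sqrt(u1^2 + u2^2) = sqrt(1.412^2 + 0.538^2) = 1.5110222
v_eff = uc^4 / (u1^4/v1 + u2^4/v2)
= 1.5110222^4 / (1.412^4/7 + 0.538^4/26)
= 5.2129478 / 0.57108153
v_eff = 9.1282

9.1282


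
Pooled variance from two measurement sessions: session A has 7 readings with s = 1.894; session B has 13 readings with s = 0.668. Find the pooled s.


s_p = sqrt(((n1-1)*s1^2 + (n2-1)*s2^2) / (n1+n2-2))
numerator = (7-1)*1.894^2 + (13-1)*0.668^2 = 21.523416 + 5.354688 = 26.878104
denominator = 7 + 13 - 2 = 18
s_p^2 = 26.878104 / 18 = 1.493228
s_p = sqrt(1.493228) = 1.2220

1.2220


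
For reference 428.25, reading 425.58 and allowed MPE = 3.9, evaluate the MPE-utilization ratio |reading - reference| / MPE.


e = indication - reference = 425.58 - 428.25 = -2.6700
|e| = 2.6700
ratio = |e| / MPE = 2.6700 / 3.9
ratio = 0.6846

0.6846


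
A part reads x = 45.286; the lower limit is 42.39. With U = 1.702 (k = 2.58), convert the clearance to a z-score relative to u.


u = U / k = 1.702 / 2.58 = 0.65968992
margin = |LSL - x| = |42.39 - 45.286| = 2.896
z = margin / u = 2.896 / 0.65968992
z = 4.3899

4.3899


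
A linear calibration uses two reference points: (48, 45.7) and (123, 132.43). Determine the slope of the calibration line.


slope = (y2 - y1) / (x2 - x1)
= (132.43 - 45.7) / (123 - 48)
= 86.7300 / 75
= 1.1564

1.1564


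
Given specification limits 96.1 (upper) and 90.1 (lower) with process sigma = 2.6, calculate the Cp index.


Cp = (USL - LSL) / (6 * sigma)
= (96.1 - 90.1) / (6 * 2.6)
= 6.0000 / 15.6000
= 0.3846

0.3846


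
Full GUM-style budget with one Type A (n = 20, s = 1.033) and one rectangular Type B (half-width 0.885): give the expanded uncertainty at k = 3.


u_A = s / sqrt(n) = 1.033 / sqrt(20) = 0.23098582
u_B = half_width / sqrt(3) = 0.885 / sqrt(3) = 0.51095499
uc = sqrt(u_A^2 + u_B^2) = sqrt(0.23098582^2 + 0.51095499^2) = 0.56074009
U = k * uc = 3 * 0.56074009
U = 1.6822

1.6822


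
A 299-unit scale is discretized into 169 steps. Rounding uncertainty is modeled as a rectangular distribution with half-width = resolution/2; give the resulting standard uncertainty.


resolution = range / divisions
resolution = 299 / 169 = 1.7692308
u_res = resolution / (2*sqrt(3))
u_res = 1.7692308 / 3.4641016
u_res = 0.5107

0.5107


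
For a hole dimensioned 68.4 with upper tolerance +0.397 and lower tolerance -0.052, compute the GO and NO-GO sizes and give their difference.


GO = nominal - lower_tol (smallest hole = maximum material condition)
GO = 68.4 - 0.052 = 68.348
NO-GO = nominal + upper_tol (largest hole = least material condition)
NO-GO = 68.4 + 0.397 = 68.797
spread = NO-GO - GO = 68.797 - 68.348 = 0.4490

0.4490


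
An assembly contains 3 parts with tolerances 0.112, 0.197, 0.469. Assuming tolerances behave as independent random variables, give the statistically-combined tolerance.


RSS = sqrt(0.112^2 + 0.197^2 + 0.469^2)
= sqrt(0.271314)
= 0.5209

0.5209


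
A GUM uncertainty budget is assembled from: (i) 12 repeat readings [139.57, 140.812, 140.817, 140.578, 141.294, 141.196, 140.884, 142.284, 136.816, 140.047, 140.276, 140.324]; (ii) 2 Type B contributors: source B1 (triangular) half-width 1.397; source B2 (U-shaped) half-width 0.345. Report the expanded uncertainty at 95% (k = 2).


mean = (139.57 + 140.812 + 140.817 + 140.578 + 141.294 + 141.196 + 140.884 + 142.284 + 136.816 + 140.047 + 140.276 + 140.324) / 12 = 140.4081667
s = sqrt(sum((x - mean)^2)/(n-1)) = 1.3235901
u_A = s / sqrt(n) = 1.3235901 / sqrt(12) = 0.38208755
u_B1 = 1.397 / sqrt(6) = 0.57032286
u_B2 = 0.345 / sqrt(2) = 0.24395184
uc = sqrt(0.38208755^2 + 0.57032286^2 + 0.24395184^2) = 0.72854071
U = k * uc = 2 * 0.72854071
U = 1.4571

1.4571


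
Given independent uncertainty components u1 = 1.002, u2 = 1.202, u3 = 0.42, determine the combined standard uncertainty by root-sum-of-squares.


uc = sqrt(1.002^2 + 1.202^2 + 0.42^2)
uc = sqrt(2.625208)
uc = 1.6202

1.6202


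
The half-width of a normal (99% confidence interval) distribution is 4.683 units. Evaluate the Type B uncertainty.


u_B = half_width / 2.576
u_B = 4.683 / 2.576
u_B = 1.8179

1.8179


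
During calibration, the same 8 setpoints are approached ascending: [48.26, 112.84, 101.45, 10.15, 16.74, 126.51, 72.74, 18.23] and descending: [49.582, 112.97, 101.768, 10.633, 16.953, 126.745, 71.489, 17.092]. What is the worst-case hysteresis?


|48.26 - 49.582| = 1.3220
|112.84 - 112.97| = 0.1300
|101.45 - 101.768| = 0.3180
|10.15 - 10.633| = 0.4830
|16.74 - 16.953| = 0.2130
|126.51 - 126.745| = 0.2350
|72.74 - 71.489| = 1.2510
|18.23 - 17.092| = 1.1380
hysteresis = max(diffs) = 1.3220

1.3220


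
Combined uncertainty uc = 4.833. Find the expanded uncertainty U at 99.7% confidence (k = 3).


U = k * uc
U = 3 * 4.833
U = 14.4990

14.4990


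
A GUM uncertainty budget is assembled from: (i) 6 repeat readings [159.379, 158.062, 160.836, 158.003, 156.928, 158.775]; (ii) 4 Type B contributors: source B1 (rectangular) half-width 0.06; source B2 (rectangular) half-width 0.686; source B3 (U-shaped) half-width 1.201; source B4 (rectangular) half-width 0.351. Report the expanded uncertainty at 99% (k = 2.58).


mean = (159.379 + 158.062 + 160.836 + 158.003 + 156.928 + 158.775) / 6 = 158.6638333
s = sqrt(sum((x - mean)^2)/(n-1)) = 1.3456709
u_A = s / sqrt(n) = 1.3456709 / sqrt(6) = 0.54936784
u_B1 = 0.06 / sqrt(3) = 0.034641016
u_B2 = 0.686 / sqrt(3) = 0.39606228
u_B3 = 1.201 / sqrt(2) = 0.84923524
u_B4 = 0.351 / sqrt(3) = 0.20264994
uc = sqrt(0.54936784^2 + 0.034641016^2 + 0.39606228^2 + 0.84923524^2 + 0.20264994^2) = 1.1055034
U = k * uc = 2.58 * 1.1055034
U = 2.8522

2.8522


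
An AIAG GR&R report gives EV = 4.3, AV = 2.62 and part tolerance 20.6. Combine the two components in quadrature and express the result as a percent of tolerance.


GRR = sqrt(EV^2 + AV^2) = sqrt(4.3^2 + 2.62^2) = 5.0353153
%GRR = GRR / tol * 100 = 5.0353153 / 20.6 * 100
%GRR = 24.4433

24.4433


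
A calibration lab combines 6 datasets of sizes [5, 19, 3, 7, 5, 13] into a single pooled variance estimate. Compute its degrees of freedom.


nu = sum_i (n_i - 1)
nu = ((5 - 1) + (19 - 1) + (3 - 1) + (7 - 1) + (5 - 1) + (13 - 1))
nu = 4 + 18 + 2 + 6 + 4 + 12
nu = 46

46


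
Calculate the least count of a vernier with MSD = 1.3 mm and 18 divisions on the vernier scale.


LC = MSD / n_div
= 1.3 / 18
= 0.0722

0.0722


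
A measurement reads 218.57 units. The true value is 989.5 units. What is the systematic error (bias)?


Systematic error = measured - true
= 218.57 - 989.5
= -770.9300

-770.9300


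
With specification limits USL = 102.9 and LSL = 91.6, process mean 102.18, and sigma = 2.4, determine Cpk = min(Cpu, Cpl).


Cpu = (USL - mean) / (3*sigma) = (102.9 - 102.18) / (3*2.4) = 0.1000
Cpl = (mean - LSL) / (3*sigma) = (102.18 - 91.6) / (3*2.4) = 1.4694
Cpk = min(Cpu, Cpl) = 0.1000

0.1000


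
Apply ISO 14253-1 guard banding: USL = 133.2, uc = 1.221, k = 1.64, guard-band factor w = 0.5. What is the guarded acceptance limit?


U = k * uc = 1.64 * 1.221 = 2.00244
guard band g = w * U = 0.5 * 2.00244 = 1.00122
AL = USL - g = 133.2 - 1.00122
AL = 132.1988

132.1988


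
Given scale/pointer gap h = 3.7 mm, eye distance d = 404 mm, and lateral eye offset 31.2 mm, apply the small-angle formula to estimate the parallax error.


error = h * offset / d
= 3.7 * 31.2 / 404
= 0.2857

0.2857


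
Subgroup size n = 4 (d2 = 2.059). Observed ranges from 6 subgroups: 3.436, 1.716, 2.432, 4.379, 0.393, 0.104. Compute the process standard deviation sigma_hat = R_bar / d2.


R_bar = (3.436 + 1.716 + 2.432 + 4.379 + 0.393 + 0.104) / 6
R_bar = 12.46 / 6 = 2.0766667
sigma_hat = R_bar / d2 = 2.0766667 / 2.059 = 1.0086

1.0086


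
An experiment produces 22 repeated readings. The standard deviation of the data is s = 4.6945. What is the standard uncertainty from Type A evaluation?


u_A = s / sqrt(n)
u_A = 4.6945 / sqrt(22)
u_A = 4.6945 / 4.6904158
u_A = 1.0009

1.0009


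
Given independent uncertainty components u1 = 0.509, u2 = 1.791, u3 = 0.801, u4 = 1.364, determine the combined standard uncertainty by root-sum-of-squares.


uc = sqrt(0.509^2 + 1.791^2 + 0.801^2 + 1.364^2)
uc = sqrt(5.968859)
uc = 2.4431

2.4431


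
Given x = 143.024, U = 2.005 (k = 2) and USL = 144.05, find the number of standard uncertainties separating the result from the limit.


u = U / k = 2.005 / 2 = 1.0025
margin = |USL - x| = |144.05 - 143.024| = 1.026
z = margin / u = 1.026 / 1.0025
z = 1.0234

1.0234


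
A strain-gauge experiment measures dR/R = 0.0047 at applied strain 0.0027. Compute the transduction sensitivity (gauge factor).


GF = (dR/R) / epsilon
= 0.0047 / 0.0027
= 1.7407

1.7407


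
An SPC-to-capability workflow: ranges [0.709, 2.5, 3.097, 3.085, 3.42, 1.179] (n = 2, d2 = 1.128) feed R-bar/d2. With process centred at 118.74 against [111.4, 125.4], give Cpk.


R_bar = (0.709 + 2.5 + 3.097 + 3.085 + 3.42 + 1.179) / 6 = 2.3316667
sigma = R_bar / d2 = 2.3316667 / 1.128 = 2.0670804
Cp = (USL - LSL)/(6*sigma) = (125.4 - 111.4)/(6*2.0670804) = 1.1288
Cpu = (125.4 - 118.74)/(3*2.0670804) = 1.0740
Cpl = (118.74 - 111.4)/(3*2.0670804) = 1.1836
Cpk = min(Cpu, Cpl) = 1.0740

1.0740


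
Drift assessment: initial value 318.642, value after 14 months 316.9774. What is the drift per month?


rate = (v2 - v1) / months
= (316.9774 - 318.642) / 14
= -1.6646 / 14
= -0.1189

-0.1189


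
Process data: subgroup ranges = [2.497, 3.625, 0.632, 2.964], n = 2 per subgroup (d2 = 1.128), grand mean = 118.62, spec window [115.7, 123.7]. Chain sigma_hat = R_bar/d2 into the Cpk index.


R_bar = (2.497 + 3.625 + 0.632 + 2.964) / 4 = 2.4295
sigma = R_bar / d2 = 2.4295 / 1.128 = 2.1538121
Cp = (USL - LSL)/(6*sigma) = (123.7 - 115.7)/(6*2.1538121) = 0.6191
Cpu = (123.7 - 118.62)/(3*2.1538121) = 0.7862
Cpl = (118.62 - 115.7)/(3*2.1538121) = 0.4519
Cpk = min(Cpu, Cpl) = 0.4519

0.4519


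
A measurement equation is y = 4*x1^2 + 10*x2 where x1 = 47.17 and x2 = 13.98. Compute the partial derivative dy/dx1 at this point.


y = 4*x1^2 + 10*x2
dy/dx1 = 2*4*x1
Evaluate at x1 = 47.17: c1 = 8 * 47.17
c1 = 377.3600

377.3600


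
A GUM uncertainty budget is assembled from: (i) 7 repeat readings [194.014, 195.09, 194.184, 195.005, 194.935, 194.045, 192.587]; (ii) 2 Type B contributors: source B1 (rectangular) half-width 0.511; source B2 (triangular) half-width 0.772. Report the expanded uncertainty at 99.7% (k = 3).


mean = (194.014 + 195.09 + 194.184 + 195.005 + 194.935 + 194.045 + 192.587) / 7 = 194.2657143
s = sqrt(sum((x - mean)^2)/(n-1)) = 0.87661921
u_A = s / sqrt(n) = 0.87661921 / sqrt(7) = 0.33133092
u_B1 = 0.511 / sqrt(3) = 0.29502599
u_B2 = 0.772 / sqrt(6) = 0.31516768
uc = sqrt(0.33133092^2 + 0.29502599^2 + 0.31516768^2) = 0.54419774
U = k * uc = 3 * 0.54419774
U = 1.6326

1.6326


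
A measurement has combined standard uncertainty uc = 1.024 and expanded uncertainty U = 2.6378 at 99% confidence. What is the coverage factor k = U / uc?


k = U / uc
k = 2.6378 / 1.024
k = 2.576

2.576


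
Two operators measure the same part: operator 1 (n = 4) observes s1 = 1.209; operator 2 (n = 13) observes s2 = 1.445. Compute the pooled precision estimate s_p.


s_p = sqrt(((n1-1)*s1^2 + (n2-1)*s2^2) / (n1+n2-2))
numerator = (4-1)*1.209^2 + (13-1)*1.445^2 = 4.385043 + 25.0563 = 29.441343
denominator = 4 + 13 - 2 = 15
s_p^2 = 29.441343 / 15 = 1.9627562
s_p = sqrt(1.9627562) = 1.4010

1.4010


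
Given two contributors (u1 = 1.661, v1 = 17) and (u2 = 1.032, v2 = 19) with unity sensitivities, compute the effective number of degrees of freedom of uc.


uc = sqrt(u1^2 + u2^2) = sqrt(1.661^2 + 1.032^2) = 1.955491
v_eff = uc^4 / (u1^4/v1 + u2^4/v2)
= 1.955491^4 / (1.661^4/17 + 1.032^4/19)
= 14.622556 / 0.50744257
v_eff = 28.8162

28.8162


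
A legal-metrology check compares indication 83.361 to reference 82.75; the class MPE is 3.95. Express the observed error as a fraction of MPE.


e = indication - reference = 83.361 - 82.75 = 0.6110
|e| = 0.6110
ratio = |e| / MPE = 0.6110 / 3.95
ratio = 0.1547

0.1547


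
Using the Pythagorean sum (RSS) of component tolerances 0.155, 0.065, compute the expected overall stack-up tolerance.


RSS = sqrt(0.155^2 + 0.065^2)
= sqrt(0.02825)
= 0.1681

0.1681


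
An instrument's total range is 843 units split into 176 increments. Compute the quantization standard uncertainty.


resolution = range / divisions
resolution = 843 / 176 = 4.7897727
u_res = resolution / (2*sqrt(3))
u_res = 4.7897727 / 3.4641016
u_res = 1.3827

1.3827


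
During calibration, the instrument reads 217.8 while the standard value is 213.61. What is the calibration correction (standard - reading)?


Correction = standard - reading
= 213.61 - 217.8
= -4.1900

-4.1900


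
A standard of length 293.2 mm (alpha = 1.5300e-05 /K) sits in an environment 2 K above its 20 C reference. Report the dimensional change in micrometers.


dL = L * alpha * dT
= 293.2 * 1.5300e-05 * 2
= 0.0089719 mm
dL_um = 0.0089719 * 1000 = 8.9719 um

8.9719


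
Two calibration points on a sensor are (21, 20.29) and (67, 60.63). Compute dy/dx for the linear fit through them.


slope = (y2 - y1) / (x2 - x1)
= (60.63 - 20.29) / (67 - 21)
= 40.3400 / 46
= 0.8770

0.8770


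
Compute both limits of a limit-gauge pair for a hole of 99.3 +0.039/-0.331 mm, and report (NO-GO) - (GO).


GO = nominal - lower_tol (smallest hole = maximum material condition)
GO = 99.3 - 0.331 = 98.969
NO-GO = nominal + upper_tol (largest hole = least material condition)
NO-GO = 99.3 + 0.039 = 99.339
spread = NO-GO - GO = 99.339 - 98.969 = 0.3700

0.3700


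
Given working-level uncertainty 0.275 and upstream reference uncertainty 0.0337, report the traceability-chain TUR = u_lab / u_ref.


TUR = u_lab / u_ref
= 0.275 / 0.0337
= 8.1602

8.1602


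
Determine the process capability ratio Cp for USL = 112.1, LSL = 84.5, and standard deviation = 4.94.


Cp = (USL - LSL) / (6 * sigma)
= (112.1 - 84.5) / (6 * 4.94)
= 27.6000 / 29.6400
= 0.9312

0.9312


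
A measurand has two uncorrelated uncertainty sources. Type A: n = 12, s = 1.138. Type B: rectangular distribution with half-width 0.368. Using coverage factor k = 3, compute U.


u_A = s / sqrt(n) = 1.138 / sqrt(12) = 0.3285123
u_B = half_width / sqrt(3) = 0.368 / sqrt(3) = 0.2124649
uc = sqrt(u_A^2 + u_B^2) = sqrt(0.3285123^2 + 0.2124649^2) = 0.39123096
U = k * uc = 3 * 0.39123096
U = 1.1737

1.1737


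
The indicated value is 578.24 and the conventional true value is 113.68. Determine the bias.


Systematic error = measured - true
= 578.24 - 113.68
= 464.5600

464.5600


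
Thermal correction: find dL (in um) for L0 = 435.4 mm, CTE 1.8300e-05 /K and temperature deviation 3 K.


dL = L * alpha * dT
= 435.4 * 1.8300e-05 * 3
= 0.0239035 mm
dL_um = 0.0239035 * 1000 = 23.9035 um

23.9035


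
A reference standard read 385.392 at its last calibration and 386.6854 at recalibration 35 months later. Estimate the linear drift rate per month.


rate = (v2 - v1) / months
= (386.6854 - 385.392) / 35
= 1.2934 / 35
= 0.0370

0.0370


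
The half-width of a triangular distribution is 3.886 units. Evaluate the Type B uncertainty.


u_B = half_width / sqrt(6)
u_B = 3.886 / 2.4494897
u_B = 1.5865

1.5865


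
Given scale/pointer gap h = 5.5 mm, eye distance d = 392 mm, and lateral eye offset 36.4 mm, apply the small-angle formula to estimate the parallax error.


error = h * offset / d
= 5.5 * 36.4 / 392
= 0.5107

0.5107


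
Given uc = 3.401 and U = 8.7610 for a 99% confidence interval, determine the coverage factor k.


k = U / uc
k = 8.7610 / 3.401
k = 2.576

2.576


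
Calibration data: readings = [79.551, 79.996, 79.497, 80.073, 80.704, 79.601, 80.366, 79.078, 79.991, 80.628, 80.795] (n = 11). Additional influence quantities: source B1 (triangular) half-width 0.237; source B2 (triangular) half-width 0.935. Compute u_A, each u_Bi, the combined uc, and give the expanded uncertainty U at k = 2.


mean = (79.551 + 79.996 + 79.497 + 80.073 + 80.704 + 79.601 + 80.366 + 79.078 + 79.991 + 80.628 + 80.795) / 11 = 80.02545455
s = sqrt(sum((x - mean)^2)/(n-1)) = 0.55840619
u_A = s / sqrt(n) = 0.55840619 / sqrt(11) = 0.1683658
u_B1 = 0.237 / sqrt(6) = 0.096754845
u_B2 = 0.935 / sqrt(6) = 0.38171215
uc = sqrt(0.1683658^2 + 0.096754845^2 + 0.38171215^2) = 0.4282671
U = k * uc = 2 * 0.4282671
U = 0.8565

0.8565


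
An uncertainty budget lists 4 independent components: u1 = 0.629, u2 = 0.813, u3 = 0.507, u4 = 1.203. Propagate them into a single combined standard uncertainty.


uc = sqrt(0.629^2 + 0.813^2 + 0.507^2 + 1.203^2)
uc = sqrt(2.760868)
uc = 1.6616

1.6616


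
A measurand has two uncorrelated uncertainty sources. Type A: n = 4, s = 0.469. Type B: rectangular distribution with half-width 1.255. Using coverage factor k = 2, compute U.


u_A = s / sqrt(n) = 0.469 / sqrt(4) = 0.2345
u_B = half_width / sqrt(3) = 1.255 / sqrt(3) = 0.72457459
uc = sqrt(u_A^2 + u_B^2) = sqrt(0.2345^2 + 0.72457459^2) = 0.76157638
U = k * uc = 2 * 0.76157638
U = 1.5232

1.5232


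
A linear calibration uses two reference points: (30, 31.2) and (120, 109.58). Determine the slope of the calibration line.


slope = (y2 - y1) / (x2 - x1)
= (109.58 - 31.2) / (120 - 30)
= 78.3800 / 90
= 0.8709

0.8709


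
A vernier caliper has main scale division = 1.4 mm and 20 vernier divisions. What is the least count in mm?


LC = MSD / n_div
= 1.4 / 20
= 0.0700

0.0700


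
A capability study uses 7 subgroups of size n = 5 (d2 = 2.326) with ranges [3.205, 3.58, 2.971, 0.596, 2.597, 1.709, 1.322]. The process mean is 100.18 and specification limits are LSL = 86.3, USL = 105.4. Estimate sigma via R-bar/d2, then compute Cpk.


R_bar = (3.205 + 3.58 + 2.971 + 0.596 + 2.597 + 1.709 + 1.322) / 7 = 2.2828571
sigma = R_bar / d2 = 2.2828571 / 2.326 = 0.98145189
Cp = (USL - LSL)/(6*sigma) = (105.4 - 86.3)/(6*0.98145189) = 3.2435
Cpu = (105.4 - 100.18)/(3*0.98145189) = 1.7729
Cpl = (100.18 - 86.3)/(3*0.98145189) = 4.7141
Cpk = min(Cpu, Cpl) = 1.7729

1.7729


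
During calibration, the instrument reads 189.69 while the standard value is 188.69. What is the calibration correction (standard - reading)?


Correction = standard - reading
= 188.69 - 189.69
= -1.0000

-1.0000


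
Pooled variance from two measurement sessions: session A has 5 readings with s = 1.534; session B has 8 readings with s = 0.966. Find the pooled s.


s_p = sqrt(((n1-1)*s1^2 + (n2-1)*s2^2) / (n1+n2-2))
numerator = (5-1)*1.534^2 + (8-1)*0.966^2 = 9.412624 + 6.532092 = 15.944716
denominator = 5 + 8 - 2 = 11
s_p^2 = 15.944716 / 11 = 1.4495196
s_p = sqrt(1.4495196) = 1.2040

1.2040


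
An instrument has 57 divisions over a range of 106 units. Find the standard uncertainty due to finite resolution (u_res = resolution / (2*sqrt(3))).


resolution = range / divisions
resolution = 106 / 57 = 1.8596491
u_res = resolution / (2*sqrt(3))
u_res = 1.8596491 / 3.4641016
u_res = 0.5368

0.5368


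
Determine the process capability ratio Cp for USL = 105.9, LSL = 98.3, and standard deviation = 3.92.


Cp = (USL - LSL) / (6 * sigma)
= (105.9 - 98.3) / (6 * 3.92)
= 7.6000 / 23.5200
= 0.3231

0.3231


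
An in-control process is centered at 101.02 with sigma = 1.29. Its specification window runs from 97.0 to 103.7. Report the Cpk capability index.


Cpu = (USL - mean) / (3*sigma) = (103.7 - 101.02) / (3*1.29) = 0.6925
Cpl = (mean - LSL) / (3*sigma) = (101.02 - 97.0) / (3*1.29) = 1.0388
Cpk = min(Cpu, Cpl) = 0.6925

0.6925


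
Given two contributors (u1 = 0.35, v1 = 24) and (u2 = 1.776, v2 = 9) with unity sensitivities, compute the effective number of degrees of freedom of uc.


uc = sqrt(u1^2 + u2^2) = sqrt(0.35^2 + 1.776^2) = 1.8101591
v_eff = uc^4 / (u1^4/v1 + u2^4/v2)
= 1.8101591^4 / (0.35^4/24 + 1.776^4/9)
= 10.736605 / 1.1060504
v_eff = 9.7072

9.7072


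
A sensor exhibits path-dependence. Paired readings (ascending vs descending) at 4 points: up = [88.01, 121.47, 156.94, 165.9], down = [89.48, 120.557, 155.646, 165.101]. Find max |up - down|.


|88.01 - 89.48| = 1.4700
|121.47 - 120.557| = 0.9130
|156.94 - 155.646| = 1.2940
|165.9 - 165.101| = 0.7990
hysteresis = max(diffs) = 1.4700

1.4700


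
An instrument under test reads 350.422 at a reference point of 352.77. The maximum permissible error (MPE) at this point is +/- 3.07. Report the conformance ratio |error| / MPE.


e = indication - reference = 350.422 - 352.77 = -2.3480
|e| = 2.3480
ratio = |e| / MPE = 2.3480 / 3.07
ratio = 0.7648

0.7648


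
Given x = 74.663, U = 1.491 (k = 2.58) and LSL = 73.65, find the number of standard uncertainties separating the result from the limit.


u = U / k = 1.491 / 2.58 = 0.57790698
margin = |LSL - x| = |73.65 - 74.663| = 1.013
z = margin / u = 1.013 / 0.57790698
z = 1.7529

1.7529


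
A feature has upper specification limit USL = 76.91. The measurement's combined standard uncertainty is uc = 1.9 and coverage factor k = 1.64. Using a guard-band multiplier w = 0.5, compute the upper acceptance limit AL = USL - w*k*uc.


U = k * uc = 1.64 * 1.9 = 3.116
guard band g = w * U = 0.5 * 3.116 = 1.558
AL = USL - g = 76.91 - 1.558
AL = 75.3520

75.3520


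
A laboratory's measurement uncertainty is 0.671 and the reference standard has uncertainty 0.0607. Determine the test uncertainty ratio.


TUR = u_lab / u_ref
= 0.671 / 0.0607
= 11.0544

11.0544


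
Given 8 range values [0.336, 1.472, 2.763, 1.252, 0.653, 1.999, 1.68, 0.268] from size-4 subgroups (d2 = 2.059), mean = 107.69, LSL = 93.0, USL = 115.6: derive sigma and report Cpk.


R_bar = (0.336 + 1.472 + 2.763 + 1.252 + 0.653 + 1.999 + 1.68 + 0.268) / 8 = 1.302875
sigma = R_bar / d2 = 1.302875 / 2.059 = 0.63277076
Cp = (USL - LSL)/(6*sigma) = (115.6 - 93.0)/(6*0.63277076) = 5.9527
Cpu = (115.6 - 107.69)/(3*0.63277076) = 4.1669
Cpl = (107.69 - 93.0)/(3*0.63277076) = 7.7385
Cpk = min(Cpu, Cpl) = 4.1669

4.1669


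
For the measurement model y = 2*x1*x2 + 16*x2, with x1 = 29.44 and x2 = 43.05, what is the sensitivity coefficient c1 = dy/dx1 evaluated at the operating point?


y = 2*x1*x2 + 16*x2
dy/dx1 = 2*x2
Evaluate at x2 = 43.05: c1 = 2 * 43.05
c1 = 86.1000

86.1000


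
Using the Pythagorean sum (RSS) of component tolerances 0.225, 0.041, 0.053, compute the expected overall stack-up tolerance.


RSS = sqrt(0.225^2 + 0.041^2 + 0.053^2)
= sqrt(0.055115)
= 0.2348

0.2348


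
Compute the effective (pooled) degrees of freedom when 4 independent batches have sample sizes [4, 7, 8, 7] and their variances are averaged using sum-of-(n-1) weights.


nu = sum_i (n_i - 1)
nu = ((4 - 1) + (7 - 1) + (8 - 1) + (7 - 1))
nu = 3 + 6 + 7 + 6
nu = 22

22


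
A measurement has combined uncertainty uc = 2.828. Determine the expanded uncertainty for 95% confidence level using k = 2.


U = k * uc
U = 2 * 2.828
U = 5.6560

5.6560


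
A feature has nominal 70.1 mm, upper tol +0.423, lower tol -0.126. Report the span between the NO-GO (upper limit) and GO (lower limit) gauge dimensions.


GO = nominal - lower_tol (smallest hole = maximum material condition)
GO = 70.1 - 0.126 = 69.974
NO-GO = nominal + upper_tol (largest hole = least material condition)
NO-GO = 70.1 + 0.423 = 70.523
spread = NO-GO - GO = 70.523 - 69.974 = 0.5490

0.5490


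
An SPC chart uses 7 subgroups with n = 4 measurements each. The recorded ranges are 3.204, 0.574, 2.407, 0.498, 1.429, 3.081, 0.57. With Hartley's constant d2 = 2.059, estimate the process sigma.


R_bar = (3.204 + 0.574 + 2.407 + 0.498 + 1.429 + 3.081 + 0.57) / 7
R_bar = 11.763 / 7 = 1.6804286
sigma_hat = R_bar / d2 = 1.6804286 / 2.059 = 0.8161

0.8161


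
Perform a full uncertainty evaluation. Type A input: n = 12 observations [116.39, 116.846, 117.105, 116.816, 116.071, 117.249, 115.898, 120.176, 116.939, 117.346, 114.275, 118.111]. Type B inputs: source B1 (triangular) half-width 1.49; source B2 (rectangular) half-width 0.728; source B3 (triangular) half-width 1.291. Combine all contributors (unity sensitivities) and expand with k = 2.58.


mean = (116.39 + 116.846 + 117.105 + 116.816 + 116.071 + 117.249 + 115.898 + 120.176 + 116.939 + 117.346 + 114.275 + 118.111) / 12 = 116.9351667
s = sqrt(sum((x - mean)^2)/(n-1)) = 1.3947975
u_A = s / sqrt(n) = 1.3947975 / sqrt(12) = 0.40264336
u_B1 = 1.49 / sqrt(6) = 0.60828995
u_B2 = 0.728 / sqrt(3) = 0.420311
u_B3 = 1.291 / sqrt(6) = 0.52704854
uc = sqrt(0.40264336^2 + 0.60828995^2 + 0.420311^2 + 0.52704854^2) = 0.99326725
U = k * uc = 2.58 * 0.99326725
U = 2.5626

2.5626


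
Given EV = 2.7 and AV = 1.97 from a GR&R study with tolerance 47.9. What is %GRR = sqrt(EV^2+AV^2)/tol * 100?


GRR = sqrt(EV^2 + AV^2) = sqrt(2.7^2 + 1.97^2) = 3.3422896
%GRR = GRR / tol * 100 = 3.3422896 / 47.9 * 100
%GRR = 6.9776

6.9776


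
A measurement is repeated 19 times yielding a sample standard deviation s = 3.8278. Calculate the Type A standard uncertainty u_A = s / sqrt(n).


u_A = s / sqrt(n)
u_A = 3.8278 / sqrt(19)
u_A = 3.8278 / 4.3588989
u_A = 0.8782

0.8782


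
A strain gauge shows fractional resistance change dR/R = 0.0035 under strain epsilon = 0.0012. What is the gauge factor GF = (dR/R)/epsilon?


GF = (dR/R) / epsilon
= 0.0035 / 0.0012
= 2.9167

2.9167


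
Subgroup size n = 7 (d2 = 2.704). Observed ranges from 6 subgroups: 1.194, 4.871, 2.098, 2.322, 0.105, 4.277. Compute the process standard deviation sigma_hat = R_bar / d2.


R_bar = (1.194 + 4.871 + 2.098 + 2.322 + 0.105 + 4.277) / 6
R_bar = 14.867 / 6 = 2.4778333
sigma_hat = R_bar / d2 = 2.4778333 / 2.704 = 0.9164

0.9164


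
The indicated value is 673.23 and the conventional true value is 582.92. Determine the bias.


Systematic error = measured - true
= 673.23 - 582.92
= 90.3100

90.3100


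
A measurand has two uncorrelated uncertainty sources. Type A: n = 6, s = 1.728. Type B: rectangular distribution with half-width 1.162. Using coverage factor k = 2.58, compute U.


u_A = s / sqrt(n) = 1.728 / sqrt(6) = 0.70545305
u_B = half_width / sqrt(3) = 1.162 / sqrt(3) = 0.67088101
uc = sqrt(u_A^2 + u_B^2) = sqrt(0.70545305^2 + 0.67088101^2) = 0.97352213
U = k * uc = 2.58 * 0.97352213
U = 2.5117

2.5117


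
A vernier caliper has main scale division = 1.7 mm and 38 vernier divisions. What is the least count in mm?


LC = MSD / n_div
= 1.7 / 38
= 0.0447

0.0447


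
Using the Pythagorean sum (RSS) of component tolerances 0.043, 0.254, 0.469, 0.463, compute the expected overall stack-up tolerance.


RSS = sqrt(0.043^2 + 0.254^2 + 0.469^2 + 0.463^2)
= sqrt(0.500695)
= 0.7076

0.7076


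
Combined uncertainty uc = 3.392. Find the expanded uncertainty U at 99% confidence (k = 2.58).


U = k * uc
U = 2.58 * 3.392
U = 8.7514

8.7514


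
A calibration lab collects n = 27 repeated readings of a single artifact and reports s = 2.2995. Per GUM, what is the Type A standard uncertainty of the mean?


u_A = s / sqrt(n)
u_A = 2.2995 / sqrt(27)
u_A = 2.2995 / 5.1961524
u_A = 0.4425

0.4425


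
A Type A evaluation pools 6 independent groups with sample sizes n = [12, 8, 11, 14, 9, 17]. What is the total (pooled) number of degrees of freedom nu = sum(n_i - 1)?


nu = sum_i (n_i - 1)
nu = ((12 - 1) + (8 - 1) + (11 - 1) + (14 - 1) + (9 - 1) + (17 - 1))
nu = 11 + 7 + 10 + 13 + 8 + 16
nu = 65

65


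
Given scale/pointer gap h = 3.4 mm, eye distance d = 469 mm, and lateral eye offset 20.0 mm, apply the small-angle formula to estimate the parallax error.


error = h * offset / d
= 3.4 * 20.0 / 469
= 0.1450

0.1450


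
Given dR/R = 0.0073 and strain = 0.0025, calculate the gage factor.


GF = (dR/R) / epsilon
= 0.0073 / 0.0025
= 2.9200

2.9200


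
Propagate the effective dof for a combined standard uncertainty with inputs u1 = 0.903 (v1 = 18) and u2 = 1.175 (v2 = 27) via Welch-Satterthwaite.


uc = sqrt(u1^2 + u2^2) = sqrt(0.903^2 + 1.175^2) = 1.4819022
v_eff = uc^4 / (u1^4/v1 + u2^4/v2)
= 1.4819022^4 / (0.903^4/18 + 1.175^4/27)
= 4.8225659 / 0.10753567
v_eff = 44.8462

44.8462


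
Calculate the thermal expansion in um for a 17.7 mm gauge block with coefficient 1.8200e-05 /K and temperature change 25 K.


dL = L * alpha * dT
= 17.7 * 1.8200e-05 * 25
= 0.0080535 mm
dL_um = 0.0080535 * 1000 = 8.0535 um

8.0535


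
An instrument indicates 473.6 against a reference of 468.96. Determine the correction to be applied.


Correction = standard - reading
= 468.96 - 473.6
= -4.6400

-4.6400


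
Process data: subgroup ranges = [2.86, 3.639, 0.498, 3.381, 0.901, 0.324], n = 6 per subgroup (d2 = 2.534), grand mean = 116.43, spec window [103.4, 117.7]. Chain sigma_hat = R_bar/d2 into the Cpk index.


R_bar = (2.86 + 3.639 + 0.498 + 3.381 + 0.901 + 0.324) / 6 = 1.9338333
sigma = R_bar / d2 = 1.9338333 / 2.534 = 0.76315442
Cp = (USL - LSL)/(6*sigma) = (117.7 - 103.4)/(6*0.76315442) = 3.1230
Cpu = (117.7 - 116.43)/(3*0.76315442) = 0.5547
Cpl = (116.43 - 103.4)/(3*0.76315442) = 5.6913
Cpk = min(Cpu, Cpl) = 0.5547

0.5547


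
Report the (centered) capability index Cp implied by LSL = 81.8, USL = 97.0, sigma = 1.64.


Cp = (USL - LSL) / (6 * sigma)
= (97.0 - 81.8) / (6 * 1.64)
= 15.2000 / 9.8400
= 1.5447

1.5447


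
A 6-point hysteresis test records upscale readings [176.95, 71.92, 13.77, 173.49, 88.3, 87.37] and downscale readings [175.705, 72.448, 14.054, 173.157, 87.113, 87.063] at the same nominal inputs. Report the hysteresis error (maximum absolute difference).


|176.95 - 175.705| = 1.2450
|71.92 - 72.448| = 0.5280
|13.77 - 14.054| = 0.2840
|173.49 - 173.157| = 0.3330
|88.3 - 87.113| = 1.1870
|87.37 - 87.063| = 0.3070
hysteresis = max(diffs) = 1.2450

1.2450


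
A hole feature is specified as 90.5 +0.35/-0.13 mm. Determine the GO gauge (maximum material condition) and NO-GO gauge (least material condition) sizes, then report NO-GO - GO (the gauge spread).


GO = nominal - lower_tol (smallest hole = maximum material condition)
GO = 90.5 - 0.13 = 90.37
NO-GO = nominal + upper_tol (largest hole = least material condition)
NO-GO = 90.5 + 0.35 = 90.85
spread = NO-GO - GO = 90.85 - 90.37 = 0.4800

0.4800


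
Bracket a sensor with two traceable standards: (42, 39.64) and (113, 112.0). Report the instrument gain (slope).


slope = (y2 - y1) / (x2 - x1)
= (112.0 - 39.64) / (113 - 42)
= 72.3600 / 71
= 1.0192

1.0192


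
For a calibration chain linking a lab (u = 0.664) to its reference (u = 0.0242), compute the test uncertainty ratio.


TUR = u_lab / u_ref
= 0.664 / 0.0242
= 27.4380

27.4380


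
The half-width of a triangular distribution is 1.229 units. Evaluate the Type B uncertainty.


u_B = half_width / sqrt(6)
u_B = 1.229 / 2.4494897
u_B = 0.5017

0.5017


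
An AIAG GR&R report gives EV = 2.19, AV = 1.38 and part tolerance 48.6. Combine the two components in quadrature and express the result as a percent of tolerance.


GRR = sqrt(EV^2 + AV^2) = sqrt(2.19^2 + 1.38^2) = 2.5885324
%GRR = GRR / tol * 100 = 2.5885324 / 48.6 * 100
%GRR = 5.3262

5.3262


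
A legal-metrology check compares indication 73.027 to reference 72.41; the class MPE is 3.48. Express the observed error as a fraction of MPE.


e = indication - reference = 73.027 - 72.41 = 0.6170
|e| = 0.6170
ratio = |e| / MPE = 0.6170 / 3.48
ratio = 0.1773

0.1773


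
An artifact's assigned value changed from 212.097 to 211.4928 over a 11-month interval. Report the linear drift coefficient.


rate = (v2 - v1) / months
= (211.4928 - 212.097) / 11
= -0.6042 / 11
= -0.0549

-0.0549


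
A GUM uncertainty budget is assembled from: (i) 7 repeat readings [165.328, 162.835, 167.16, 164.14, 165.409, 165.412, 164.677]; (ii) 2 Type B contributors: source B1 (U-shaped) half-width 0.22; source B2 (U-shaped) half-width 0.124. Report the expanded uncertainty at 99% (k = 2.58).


mean = (165.328 + 162.835 + 167.16 + 164.14 + 165.409 + 165.412 + 164.677) / 7 = 164.9944286
s = sqrt(sum((x - mean)^2)/(n-1)) = 1.3317373
u_A = s / sqrt(n) = 1.3317373 / sqrt(7) = 0.50334939
u_B1 = 0.22 / sqrt(2) = 0.15556349
u_B2 = 0.124 / sqrt(2) = 0.087681241
uc = sqrt(0.50334939^2 + 0.15556349^2 + 0.087681241^2) = 0.5340867
U = k * uc = 2.58 * 0.5340867
U = 1.3779

1.3779


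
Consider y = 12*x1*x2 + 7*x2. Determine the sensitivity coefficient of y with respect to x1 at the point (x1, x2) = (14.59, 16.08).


y = 12*x1*x2 + 7*x2
dy/dx1 = 12*x2
Evaluate at x2 = 16.08: c1 = 12 * 16.08
c1 = 192.9600

192.9600


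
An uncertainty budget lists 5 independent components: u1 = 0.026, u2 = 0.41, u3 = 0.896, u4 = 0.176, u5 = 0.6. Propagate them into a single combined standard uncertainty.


uc = sqrt(0.026^2 + 0.41^2 + 0.896^2 + 0.176^2 + 0.6^2)
uc = sqrt(1.362568)
uc = 1.1673

1.1673


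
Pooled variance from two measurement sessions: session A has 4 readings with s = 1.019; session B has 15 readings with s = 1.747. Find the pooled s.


s_p = sqrt(((n1-1)*s1^2 + (n2-1)*s2^2) / (n1+n2-2))
numerator = (4-1)*1.019^2 + (15-1)*1.747^2 = 3.115083 + 42.728126 = 45.843209
denominator = 4 + 15 - 2 = 17
s_p^2 = 45.843209 / 17 = 2.6966594
s_p = sqrt(2.6966594) = 1.6422

1.6422


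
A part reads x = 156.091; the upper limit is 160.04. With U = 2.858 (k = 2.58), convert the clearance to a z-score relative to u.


u = U / k = 2.858 / 2.58 = 1.1077519
margin = |USL - x| = |160.04 - 156.091| = 3.949
z = margin / u = 3.949 / 1.1077519
z = 3.5649

3.5649


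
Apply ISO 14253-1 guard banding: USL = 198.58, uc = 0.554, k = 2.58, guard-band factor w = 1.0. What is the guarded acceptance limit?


U = k * uc = 2.58 * 0.554 = 1.42932
guard band g = w * U = 1.0 * 1.42932 = 1.42932
AL = USL - g = 198.58 - 1.42932
AL = 197.1507

197.1507


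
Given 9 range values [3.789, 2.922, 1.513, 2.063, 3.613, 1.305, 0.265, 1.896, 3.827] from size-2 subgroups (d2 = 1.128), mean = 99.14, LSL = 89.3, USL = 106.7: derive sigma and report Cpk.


R_bar = (3.789 + 2.922 + 1.513 + 2.063 + 3.613 + 1.305 + 0.265 + 1.896 + 3.827) / 9 = 2.3547778
sigma = R_bar / d2 = 2.3547778 / 1.128 = 2.087569
Cp = (USL - LSL)/(6*sigma) = (106.7 - 89.3)/(6*2.087569) = 1.3892
Cpu = (106.7 - 99.14)/(3*2.087569) = 1.2071
Cpl = (99.14 - 89.3)/(3*2.087569) = 1.5712
Cpk = min(Cpu, Cpl) = 1.2071

1.2071


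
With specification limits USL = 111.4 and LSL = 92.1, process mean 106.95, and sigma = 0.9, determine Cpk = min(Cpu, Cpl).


Cpu = (USL - mean) / (3*sigma) = (111.4 - 106.95) / (3*0.9) = 1.6481
Cpl = (mean - LSL) / (3*sigma) = (106.95 - 92.1) / (3*0.9) = 5.5000
Cpk = min(Cpu, Cpl) = 1.6481

1.6481


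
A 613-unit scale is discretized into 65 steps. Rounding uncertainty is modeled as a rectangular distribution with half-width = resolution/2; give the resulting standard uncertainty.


resolution = range / divisions
resolution = 613 / 65 = 9.4307692
u_res = resolution / (2*sqrt(3))
u_res = 9.4307692 / 3.4641016
u_res = 2.7224

2.7224


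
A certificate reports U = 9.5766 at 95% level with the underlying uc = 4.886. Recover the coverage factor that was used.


k = U / uc
k = 9.5766 / 4.886
k = 1.96

1.96


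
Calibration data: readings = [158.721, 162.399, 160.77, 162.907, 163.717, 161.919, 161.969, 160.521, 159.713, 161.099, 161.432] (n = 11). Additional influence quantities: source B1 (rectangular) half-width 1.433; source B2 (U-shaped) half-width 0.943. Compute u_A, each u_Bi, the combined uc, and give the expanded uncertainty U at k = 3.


mean = (158.721 + 162.399 + 160.77 + 162.907 + 163.717 + 161.919 + 161.969 + 160.521 + 159.713 + 161.099 + 161.432) / 11 = 161.3788182
s = sqrt(sum((x - mean)^2)/(n-1)) = 1.4321278
u_A = s / sqrt(n) = 1.4321278 / sqrt(11) = 0.43180278
u_B1 = 1.433 / sqrt(3) = 0.82734294
u_B2 = 0.943 / sqrt(2) = 0.66680169
uc = sqrt(0.43180278^2 + 0.82734294^2 + 0.66680169^2) = 1.1469849
U = k * uc = 3 * 1.1469849
U = 3.4410

3.4410


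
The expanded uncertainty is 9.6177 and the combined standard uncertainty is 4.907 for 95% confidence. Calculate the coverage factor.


k = U / uc
k = 9.6177 / 4.907
k = 1.96

1.96


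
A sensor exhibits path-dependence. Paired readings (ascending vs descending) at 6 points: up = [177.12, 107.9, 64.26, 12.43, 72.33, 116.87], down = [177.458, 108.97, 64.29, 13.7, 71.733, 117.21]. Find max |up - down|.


|177.12 - 177.458| = 0.3380
|107.9 - 108.97| = 1.0700
|64.26 - 64.29| = 0.0300
|12.43 - 13.7| = 1.2700
|72.33 - 71.733| = 0.5970
|116.87 - 117.21| = 0.3400
hysteresis = max(diffs) = 1.2700

1.2700
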